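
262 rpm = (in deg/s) 1572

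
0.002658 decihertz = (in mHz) 0.2658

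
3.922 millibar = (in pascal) 392.2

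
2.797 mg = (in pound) 6.166e-06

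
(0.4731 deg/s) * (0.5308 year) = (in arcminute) 4.752e+08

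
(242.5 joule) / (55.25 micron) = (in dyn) 4.389e+11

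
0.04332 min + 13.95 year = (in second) 4.399e+08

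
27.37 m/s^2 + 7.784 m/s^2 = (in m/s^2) 35.15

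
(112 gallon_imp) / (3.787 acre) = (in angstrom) 3.322e+05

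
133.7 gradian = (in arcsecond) 4.332e+05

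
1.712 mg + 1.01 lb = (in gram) 458.1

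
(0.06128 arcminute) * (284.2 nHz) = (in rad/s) 5.066e-12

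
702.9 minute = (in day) 0.4881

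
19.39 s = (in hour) 0.005386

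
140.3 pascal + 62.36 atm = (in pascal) 6.319e+06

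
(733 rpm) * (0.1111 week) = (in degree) 2.955e+08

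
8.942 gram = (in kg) 0.008942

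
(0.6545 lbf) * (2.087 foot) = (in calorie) 0.4426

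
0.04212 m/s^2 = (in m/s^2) 0.04212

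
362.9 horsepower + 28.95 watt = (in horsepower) 362.9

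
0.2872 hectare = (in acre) 0.7097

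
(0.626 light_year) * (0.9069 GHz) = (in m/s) 5.371e+24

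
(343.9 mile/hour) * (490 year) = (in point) 6.734e+15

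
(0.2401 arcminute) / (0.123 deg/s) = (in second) 0.03253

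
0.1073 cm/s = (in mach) 3.151e-06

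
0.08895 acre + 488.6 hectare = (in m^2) 4.886e+06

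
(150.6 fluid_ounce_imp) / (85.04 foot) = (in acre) 4.079e-08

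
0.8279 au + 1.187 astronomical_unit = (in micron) 3.014e+17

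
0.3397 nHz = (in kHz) 3.397e-13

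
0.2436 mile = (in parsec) 1.271e-14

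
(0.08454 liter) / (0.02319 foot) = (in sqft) 0.1287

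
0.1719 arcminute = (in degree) 0.002865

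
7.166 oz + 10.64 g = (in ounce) 7.541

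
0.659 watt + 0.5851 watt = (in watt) 1.244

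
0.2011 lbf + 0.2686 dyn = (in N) 0.8945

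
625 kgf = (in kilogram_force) 625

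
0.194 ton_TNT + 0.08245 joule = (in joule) 8.117e+08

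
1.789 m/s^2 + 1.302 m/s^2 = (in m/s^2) 3.091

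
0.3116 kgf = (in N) 3.056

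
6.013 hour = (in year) 0.0006864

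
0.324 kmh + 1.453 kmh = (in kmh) 1.777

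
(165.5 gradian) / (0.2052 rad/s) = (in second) 12.67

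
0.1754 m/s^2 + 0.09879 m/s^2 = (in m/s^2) 0.2742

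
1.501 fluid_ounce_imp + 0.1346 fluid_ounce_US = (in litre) 0.04663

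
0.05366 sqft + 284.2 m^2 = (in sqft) 3059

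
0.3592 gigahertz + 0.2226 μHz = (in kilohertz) 3.592e+05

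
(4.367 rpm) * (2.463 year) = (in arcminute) 1.221e+11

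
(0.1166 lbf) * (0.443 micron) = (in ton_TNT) 5.492e-17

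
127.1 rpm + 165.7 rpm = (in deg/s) 1757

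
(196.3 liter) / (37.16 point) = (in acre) 0.0037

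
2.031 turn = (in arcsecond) 2.632e+06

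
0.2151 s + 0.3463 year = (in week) 18.06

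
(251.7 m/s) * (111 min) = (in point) 4.752e+09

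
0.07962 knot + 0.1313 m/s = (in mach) 0.0005059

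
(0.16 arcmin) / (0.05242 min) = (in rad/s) 1.48e-05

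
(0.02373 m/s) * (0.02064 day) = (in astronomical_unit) 2.829e-10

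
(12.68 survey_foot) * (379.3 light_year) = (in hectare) 1.387e+15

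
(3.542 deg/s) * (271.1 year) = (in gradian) 3.365e+10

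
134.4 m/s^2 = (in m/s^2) 134.4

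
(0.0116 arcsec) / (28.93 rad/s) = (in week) 3.214e-15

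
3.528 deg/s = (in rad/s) 0.06158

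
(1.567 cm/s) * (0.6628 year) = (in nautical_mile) 176.9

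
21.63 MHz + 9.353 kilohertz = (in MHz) 21.64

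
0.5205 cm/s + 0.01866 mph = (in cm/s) 1.355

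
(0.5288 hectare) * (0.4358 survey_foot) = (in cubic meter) 702.4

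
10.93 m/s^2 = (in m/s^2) 10.93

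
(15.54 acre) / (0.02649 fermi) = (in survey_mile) 1.475e+18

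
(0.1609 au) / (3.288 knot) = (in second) 1.423e+10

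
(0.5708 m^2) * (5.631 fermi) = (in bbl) 2.022e-14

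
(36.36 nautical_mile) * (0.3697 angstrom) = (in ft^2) 2.68e-05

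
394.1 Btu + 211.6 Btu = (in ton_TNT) 0.0001527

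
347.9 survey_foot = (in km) 0.106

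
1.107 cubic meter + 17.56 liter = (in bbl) 7.073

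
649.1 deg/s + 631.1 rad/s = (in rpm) 6135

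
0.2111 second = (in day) 2.443e-06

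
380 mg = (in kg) 0.00038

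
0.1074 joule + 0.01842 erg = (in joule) 0.1074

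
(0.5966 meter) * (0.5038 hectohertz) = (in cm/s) 3006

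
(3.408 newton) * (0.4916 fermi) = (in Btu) 1.588e-18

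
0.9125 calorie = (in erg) 3.818e+07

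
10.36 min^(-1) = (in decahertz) 0.01727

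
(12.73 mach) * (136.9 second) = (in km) 593.4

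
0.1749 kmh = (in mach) 0.0001427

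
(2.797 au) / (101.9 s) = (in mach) 1.206e+07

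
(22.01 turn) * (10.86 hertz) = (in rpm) 1.434e+04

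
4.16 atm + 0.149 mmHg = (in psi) 61.14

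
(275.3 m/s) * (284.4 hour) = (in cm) 2.819e+10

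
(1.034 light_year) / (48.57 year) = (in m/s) 6.387e+06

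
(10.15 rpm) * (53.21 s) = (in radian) 56.56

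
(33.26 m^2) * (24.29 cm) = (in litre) 8079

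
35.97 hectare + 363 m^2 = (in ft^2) 3.876e+06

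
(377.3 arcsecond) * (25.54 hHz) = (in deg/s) 267.7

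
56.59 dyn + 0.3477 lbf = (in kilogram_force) 0.1578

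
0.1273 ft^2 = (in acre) 2.922e-06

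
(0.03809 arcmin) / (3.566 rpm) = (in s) 2.967e-05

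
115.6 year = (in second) 3.646e+09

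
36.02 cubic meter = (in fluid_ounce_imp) 1.268e+06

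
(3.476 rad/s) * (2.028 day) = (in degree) 3.49e+07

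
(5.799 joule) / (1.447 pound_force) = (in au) 6.022e-12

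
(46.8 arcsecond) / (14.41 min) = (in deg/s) 1.504e-05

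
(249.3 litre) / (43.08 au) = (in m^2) 3.868e-14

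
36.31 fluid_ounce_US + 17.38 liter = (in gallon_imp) 4.059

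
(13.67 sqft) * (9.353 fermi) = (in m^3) 1.188e-14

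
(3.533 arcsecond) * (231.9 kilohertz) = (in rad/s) 3.972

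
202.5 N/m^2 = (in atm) 0.001999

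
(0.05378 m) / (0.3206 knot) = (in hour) 9.058e-05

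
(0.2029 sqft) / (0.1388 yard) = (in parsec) 4.813e-18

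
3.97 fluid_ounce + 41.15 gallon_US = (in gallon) 41.18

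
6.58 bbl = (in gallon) 276.4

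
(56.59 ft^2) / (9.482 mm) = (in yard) 606.4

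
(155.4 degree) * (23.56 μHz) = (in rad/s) 6.39e-05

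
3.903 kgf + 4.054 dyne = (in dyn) 3.828e+06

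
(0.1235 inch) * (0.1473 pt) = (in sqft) 1.755e-06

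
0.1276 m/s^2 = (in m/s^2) 0.1276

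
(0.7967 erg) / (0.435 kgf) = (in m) 1.868e-08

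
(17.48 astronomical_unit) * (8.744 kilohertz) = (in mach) 6.715e+13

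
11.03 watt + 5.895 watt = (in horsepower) 0.0227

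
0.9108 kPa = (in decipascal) 9108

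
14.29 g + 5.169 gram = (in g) 19.46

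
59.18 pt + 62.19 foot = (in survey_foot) 62.26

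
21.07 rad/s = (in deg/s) 1207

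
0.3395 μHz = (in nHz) 339.5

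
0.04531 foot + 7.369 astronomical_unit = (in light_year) 0.0001165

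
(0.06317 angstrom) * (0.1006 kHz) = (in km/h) 2.288e-09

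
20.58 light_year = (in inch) 7.665e+18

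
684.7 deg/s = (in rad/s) 11.95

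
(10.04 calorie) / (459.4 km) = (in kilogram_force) 9.324e-06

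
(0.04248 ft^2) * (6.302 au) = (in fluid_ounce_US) 1.258e+14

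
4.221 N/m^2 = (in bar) 4.221e-05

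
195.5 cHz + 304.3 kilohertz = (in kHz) 304.3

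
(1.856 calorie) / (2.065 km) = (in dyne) 376.1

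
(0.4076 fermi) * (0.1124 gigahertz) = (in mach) 1.345e-10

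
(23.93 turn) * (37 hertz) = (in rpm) 5.312e+04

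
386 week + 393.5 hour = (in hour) 6.524e+04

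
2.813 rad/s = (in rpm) 26.86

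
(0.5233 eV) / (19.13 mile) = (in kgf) 2.777e-25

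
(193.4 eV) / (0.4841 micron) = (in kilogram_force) 6.527e-12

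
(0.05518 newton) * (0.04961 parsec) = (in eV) 5.272e+32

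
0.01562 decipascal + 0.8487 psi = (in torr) 43.89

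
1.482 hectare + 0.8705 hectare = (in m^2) 2.352e+04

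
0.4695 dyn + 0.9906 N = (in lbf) 0.2227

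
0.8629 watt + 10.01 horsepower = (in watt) 7465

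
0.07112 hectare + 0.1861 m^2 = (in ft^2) 7657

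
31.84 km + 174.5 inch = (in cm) 3.184e+06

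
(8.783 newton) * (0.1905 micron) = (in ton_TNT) 3.999e-16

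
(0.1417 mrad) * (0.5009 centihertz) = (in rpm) 6.778e-06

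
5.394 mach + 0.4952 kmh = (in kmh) 6612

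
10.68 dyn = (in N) 0.0001068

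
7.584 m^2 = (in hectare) 0.0007584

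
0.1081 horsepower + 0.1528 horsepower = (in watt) 194.6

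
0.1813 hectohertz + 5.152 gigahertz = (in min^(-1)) 3.091e+11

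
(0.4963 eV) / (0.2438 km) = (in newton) 3.262e-22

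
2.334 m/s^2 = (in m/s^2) 2.334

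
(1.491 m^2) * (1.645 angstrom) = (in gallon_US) 6.479e-08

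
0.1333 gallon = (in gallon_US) 0.1333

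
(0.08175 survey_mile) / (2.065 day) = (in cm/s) 0.07374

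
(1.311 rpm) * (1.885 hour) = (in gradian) 5.931e+04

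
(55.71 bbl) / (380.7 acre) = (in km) 5.749e-09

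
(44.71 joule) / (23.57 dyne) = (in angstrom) 1.897e+15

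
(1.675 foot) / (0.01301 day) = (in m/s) 0.0004542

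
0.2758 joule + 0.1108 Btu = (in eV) 7.314e+20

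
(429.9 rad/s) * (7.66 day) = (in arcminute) 9.781e+11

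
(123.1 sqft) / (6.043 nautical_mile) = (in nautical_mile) 5.518e-07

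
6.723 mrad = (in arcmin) 23.11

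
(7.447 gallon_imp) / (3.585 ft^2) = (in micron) 1.016e+05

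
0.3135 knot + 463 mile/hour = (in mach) 0.6083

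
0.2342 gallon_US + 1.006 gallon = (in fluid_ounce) 158.7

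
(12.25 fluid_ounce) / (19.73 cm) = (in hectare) 1.836e-07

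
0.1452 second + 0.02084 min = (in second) 1.396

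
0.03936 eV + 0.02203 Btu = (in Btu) 0.02203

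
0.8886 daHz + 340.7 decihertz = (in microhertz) 4.296e+07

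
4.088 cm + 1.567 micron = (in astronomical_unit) 2.733e-13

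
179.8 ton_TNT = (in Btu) 7.13e+08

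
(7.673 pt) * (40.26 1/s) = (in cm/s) 10.9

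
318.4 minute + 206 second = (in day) 0.2235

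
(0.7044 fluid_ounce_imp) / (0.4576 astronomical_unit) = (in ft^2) 3.147e-15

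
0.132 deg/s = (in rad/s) 0.002304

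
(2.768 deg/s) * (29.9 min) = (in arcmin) 2.979e+05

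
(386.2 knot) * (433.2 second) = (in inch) 3.388e+06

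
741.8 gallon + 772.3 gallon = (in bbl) 36.05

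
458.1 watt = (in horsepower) 0.6143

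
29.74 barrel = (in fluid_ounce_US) 1.599e+05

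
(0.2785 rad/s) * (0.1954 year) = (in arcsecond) 3.54e+11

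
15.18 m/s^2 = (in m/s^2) 15.18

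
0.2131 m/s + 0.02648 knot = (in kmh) 0.8162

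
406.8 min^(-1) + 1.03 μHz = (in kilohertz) 0.00678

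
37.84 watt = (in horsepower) 0.05074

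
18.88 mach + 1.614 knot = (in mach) 18.88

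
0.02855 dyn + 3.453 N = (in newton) 3.453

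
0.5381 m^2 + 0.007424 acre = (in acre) 0.007557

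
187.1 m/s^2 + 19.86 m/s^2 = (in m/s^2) 207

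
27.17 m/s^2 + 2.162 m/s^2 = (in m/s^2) 29.33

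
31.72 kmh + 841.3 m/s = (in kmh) 3060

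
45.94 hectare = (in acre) 113.5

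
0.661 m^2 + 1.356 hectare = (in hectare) 1.356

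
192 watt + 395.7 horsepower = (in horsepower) 396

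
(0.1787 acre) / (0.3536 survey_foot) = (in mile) 4.169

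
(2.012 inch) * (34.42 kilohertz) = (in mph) 3935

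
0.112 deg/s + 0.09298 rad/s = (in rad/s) 0.09493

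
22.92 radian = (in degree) 1313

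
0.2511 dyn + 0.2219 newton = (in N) 0.2219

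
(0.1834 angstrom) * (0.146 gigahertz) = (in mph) 0.00599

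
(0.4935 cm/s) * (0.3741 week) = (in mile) 0.6938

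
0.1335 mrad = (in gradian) 0.008499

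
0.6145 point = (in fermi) 2.168e+11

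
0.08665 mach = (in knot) 57.35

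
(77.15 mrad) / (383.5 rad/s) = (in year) 6.379e-12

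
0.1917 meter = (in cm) 19.17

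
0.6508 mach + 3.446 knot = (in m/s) 223.4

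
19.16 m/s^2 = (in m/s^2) 19.16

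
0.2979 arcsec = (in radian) 1.444e-06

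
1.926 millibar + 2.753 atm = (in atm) 2.755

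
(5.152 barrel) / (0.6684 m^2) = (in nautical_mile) 0.0006617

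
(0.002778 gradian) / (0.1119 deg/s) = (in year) 7.085e-10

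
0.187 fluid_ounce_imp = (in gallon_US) 0.001404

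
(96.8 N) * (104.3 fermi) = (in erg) 0.000101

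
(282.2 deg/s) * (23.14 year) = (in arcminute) 1.236e+13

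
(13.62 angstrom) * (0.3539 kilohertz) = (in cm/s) 4.82e-05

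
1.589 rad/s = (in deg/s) 91.04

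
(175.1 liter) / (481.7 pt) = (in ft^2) 11.09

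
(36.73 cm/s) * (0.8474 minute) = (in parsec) 6.052e-16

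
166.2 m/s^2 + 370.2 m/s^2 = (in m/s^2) 536.4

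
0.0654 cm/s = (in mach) 1.921e-06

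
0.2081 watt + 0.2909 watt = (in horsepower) 0.0006692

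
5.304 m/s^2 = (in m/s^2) 5.304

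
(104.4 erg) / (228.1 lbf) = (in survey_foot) 3.376e-08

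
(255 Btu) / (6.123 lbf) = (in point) 2.8e+07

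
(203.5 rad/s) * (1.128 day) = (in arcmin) 6.818e+10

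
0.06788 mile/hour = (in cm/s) 3.035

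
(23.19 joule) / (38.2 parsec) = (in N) 1.967e-17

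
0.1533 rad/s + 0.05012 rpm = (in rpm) 1.514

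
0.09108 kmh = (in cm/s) 2.53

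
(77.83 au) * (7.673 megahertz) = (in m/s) 8.934e+19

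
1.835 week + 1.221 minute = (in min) 1.85e+04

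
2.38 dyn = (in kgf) 2.427e-06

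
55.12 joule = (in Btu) 0.05224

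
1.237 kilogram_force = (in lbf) 2.727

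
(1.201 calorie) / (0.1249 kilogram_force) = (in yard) 4.487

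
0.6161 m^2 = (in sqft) 6.632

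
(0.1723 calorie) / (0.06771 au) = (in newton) 7.117e-11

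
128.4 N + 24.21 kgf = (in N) 365.8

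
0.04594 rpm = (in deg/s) 0.2756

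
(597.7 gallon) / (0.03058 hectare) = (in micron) 7399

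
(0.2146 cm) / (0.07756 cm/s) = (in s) 2.767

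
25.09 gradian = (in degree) 22.58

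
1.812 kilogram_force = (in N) 17.77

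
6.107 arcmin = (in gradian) 0.1131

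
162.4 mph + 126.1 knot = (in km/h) 494.9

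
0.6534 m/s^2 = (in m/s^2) 0.6534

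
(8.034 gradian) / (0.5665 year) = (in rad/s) 7.064e-09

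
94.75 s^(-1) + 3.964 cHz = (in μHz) 9.479e+07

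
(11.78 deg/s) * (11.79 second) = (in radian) 2.424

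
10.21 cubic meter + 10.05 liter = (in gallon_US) 2700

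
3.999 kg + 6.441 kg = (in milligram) 1.044e+07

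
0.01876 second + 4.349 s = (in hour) 0.001213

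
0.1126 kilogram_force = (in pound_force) 0.2482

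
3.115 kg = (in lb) 6.867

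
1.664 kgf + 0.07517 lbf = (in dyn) 1.665e+06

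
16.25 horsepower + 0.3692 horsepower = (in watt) 1.239e+04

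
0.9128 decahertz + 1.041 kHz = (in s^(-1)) 1050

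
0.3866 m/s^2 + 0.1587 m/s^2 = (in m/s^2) 0.5453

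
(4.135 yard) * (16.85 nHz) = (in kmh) 2.294e-07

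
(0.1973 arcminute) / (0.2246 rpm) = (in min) 4.067e-05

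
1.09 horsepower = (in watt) 812.8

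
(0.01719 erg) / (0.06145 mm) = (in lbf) 6.289e-06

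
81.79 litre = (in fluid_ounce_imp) 2879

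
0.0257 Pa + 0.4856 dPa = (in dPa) 0.7426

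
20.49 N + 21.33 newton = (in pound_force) 9.402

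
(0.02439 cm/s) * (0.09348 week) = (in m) 13.79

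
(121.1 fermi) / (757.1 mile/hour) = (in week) 5.916e-22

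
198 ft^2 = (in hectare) 0.001839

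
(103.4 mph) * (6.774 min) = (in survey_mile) 11.67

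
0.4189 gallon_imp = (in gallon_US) 0.5031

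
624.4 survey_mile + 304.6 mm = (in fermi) 1.005e+21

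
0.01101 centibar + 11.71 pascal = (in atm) 0.0002242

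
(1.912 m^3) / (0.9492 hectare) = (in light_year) 2.129e-20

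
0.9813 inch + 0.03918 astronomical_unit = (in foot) 1.923e+10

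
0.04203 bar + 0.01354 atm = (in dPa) 5.575e+04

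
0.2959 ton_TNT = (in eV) 7.727e+27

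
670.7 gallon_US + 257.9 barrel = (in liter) 4.354e+04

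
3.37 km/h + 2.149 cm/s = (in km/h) 3.447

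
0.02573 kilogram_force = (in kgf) 0.02573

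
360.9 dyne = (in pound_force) 0.0008113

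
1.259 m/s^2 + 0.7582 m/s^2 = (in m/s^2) 2.017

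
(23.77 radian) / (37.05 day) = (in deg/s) 0.0004255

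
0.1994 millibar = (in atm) 0.0001968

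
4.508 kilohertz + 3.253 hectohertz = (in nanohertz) 4.833e+12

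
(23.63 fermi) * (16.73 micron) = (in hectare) 3.953e-23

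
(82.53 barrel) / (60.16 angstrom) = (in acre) 5.39e+05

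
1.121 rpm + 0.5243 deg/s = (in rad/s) 0.1265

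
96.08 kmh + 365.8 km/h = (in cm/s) 1.283e+04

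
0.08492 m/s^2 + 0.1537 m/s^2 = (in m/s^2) 0.2386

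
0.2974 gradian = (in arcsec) 963.6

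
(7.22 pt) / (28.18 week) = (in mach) 4.389e-13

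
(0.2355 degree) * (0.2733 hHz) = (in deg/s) 6.436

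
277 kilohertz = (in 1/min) 1.662e+07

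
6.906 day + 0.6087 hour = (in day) 6.931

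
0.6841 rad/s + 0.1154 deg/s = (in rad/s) 0.6861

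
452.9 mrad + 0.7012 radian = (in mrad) 1154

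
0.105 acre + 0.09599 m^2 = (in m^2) 425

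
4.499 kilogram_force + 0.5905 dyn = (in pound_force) 9.919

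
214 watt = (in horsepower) 0.287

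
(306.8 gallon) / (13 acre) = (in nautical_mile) 1.192e-08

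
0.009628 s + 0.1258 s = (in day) 1.567e-06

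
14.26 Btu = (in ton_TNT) 3.596e-06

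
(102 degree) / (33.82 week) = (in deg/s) 4.987e-06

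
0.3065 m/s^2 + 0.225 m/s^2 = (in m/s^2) 0.5315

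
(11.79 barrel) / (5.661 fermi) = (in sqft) 3.564e+15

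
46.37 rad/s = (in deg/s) 2657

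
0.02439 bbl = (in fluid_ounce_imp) 136.5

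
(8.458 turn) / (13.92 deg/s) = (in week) 0.0003617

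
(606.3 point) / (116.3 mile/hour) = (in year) 1.305e-10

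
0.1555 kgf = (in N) 1.525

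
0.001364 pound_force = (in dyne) 606.7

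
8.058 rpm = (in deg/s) 48.35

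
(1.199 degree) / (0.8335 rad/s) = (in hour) 6.974e-06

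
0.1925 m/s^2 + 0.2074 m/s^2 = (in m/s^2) 0.3999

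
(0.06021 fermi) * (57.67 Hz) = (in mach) 1.02e-17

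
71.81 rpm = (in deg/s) 430.9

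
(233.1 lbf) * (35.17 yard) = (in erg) 3.335e+11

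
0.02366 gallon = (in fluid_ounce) 3.028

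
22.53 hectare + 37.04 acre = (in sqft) 4.039e+06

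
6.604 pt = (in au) 1.557e-14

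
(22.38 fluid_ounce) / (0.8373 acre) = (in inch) 7.69e-06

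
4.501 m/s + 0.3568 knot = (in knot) 9.106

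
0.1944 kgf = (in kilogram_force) 0.1944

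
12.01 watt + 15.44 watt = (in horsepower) 0.03681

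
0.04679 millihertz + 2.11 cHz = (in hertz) 0.02115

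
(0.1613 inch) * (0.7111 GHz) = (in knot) 5.663e+06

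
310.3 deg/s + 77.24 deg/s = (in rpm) 64.59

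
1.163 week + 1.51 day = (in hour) 231.6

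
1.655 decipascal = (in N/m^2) 0.1655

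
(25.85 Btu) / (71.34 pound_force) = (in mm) 8.594e+04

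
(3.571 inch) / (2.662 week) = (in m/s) 5.634e-08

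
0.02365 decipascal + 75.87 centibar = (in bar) 0.7587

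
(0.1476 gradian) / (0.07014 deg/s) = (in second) 1.894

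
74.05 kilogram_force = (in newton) 726.2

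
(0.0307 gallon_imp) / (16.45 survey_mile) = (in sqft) 5.675e-08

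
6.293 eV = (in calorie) 2.41e-19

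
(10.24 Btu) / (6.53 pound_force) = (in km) 0.3719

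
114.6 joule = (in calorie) 27.39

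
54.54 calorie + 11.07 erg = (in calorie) 54.54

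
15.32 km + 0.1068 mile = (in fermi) 1.549e+19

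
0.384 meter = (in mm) 384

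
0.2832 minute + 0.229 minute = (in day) 0.0003557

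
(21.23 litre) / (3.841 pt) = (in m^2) 15.67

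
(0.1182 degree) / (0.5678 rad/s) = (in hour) 1.009e-06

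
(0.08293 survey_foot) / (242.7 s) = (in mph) 0.000233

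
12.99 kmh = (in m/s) 3.608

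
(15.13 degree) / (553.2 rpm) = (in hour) 1.266e-06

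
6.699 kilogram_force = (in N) 65.69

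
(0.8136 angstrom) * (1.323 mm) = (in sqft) 1.159e-12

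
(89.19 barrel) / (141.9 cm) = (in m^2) 9.993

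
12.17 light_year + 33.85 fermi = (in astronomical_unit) 7.696e+05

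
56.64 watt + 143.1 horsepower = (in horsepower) 143.2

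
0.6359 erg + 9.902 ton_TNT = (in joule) 4.143e+10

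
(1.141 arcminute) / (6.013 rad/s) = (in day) 6.389e-10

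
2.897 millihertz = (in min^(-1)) 0.1738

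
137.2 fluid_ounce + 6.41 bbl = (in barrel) 6.436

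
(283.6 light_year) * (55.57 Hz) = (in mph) 3.335e+20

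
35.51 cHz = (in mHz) 355.1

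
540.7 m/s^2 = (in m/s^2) 540.7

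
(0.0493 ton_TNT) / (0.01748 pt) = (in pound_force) 7.52e+12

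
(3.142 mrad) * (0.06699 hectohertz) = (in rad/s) 0.02105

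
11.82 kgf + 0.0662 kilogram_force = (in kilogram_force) 11.89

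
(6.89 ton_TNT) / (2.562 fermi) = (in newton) 1.125e+25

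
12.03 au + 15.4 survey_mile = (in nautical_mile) 9.717e+08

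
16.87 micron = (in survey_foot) 5.535e-05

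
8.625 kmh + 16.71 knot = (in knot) 21.37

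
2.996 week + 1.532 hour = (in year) 0.05763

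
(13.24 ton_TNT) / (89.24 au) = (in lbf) 0.0009328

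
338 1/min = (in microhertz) 5.633e+06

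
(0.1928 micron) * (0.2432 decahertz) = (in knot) 9.114e-07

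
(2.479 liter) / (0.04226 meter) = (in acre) 1.45e-05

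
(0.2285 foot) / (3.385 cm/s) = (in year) 6.524e-08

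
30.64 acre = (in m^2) 1.24e+05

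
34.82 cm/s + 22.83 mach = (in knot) 1.511e+04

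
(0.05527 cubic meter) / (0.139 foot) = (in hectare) 0.0001305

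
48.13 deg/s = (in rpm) 8.022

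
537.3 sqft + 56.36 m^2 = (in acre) 0.02626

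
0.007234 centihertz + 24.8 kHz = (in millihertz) 2.48e+07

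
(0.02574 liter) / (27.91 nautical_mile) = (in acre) 1.231e-13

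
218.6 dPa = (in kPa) 0.02186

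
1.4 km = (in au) 9.358e-09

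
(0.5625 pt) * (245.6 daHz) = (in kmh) 1.755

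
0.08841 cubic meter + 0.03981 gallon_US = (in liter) 88.56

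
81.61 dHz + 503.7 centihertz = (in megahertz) 1.32e-05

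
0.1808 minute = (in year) 3.44e-07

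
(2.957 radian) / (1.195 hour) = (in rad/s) 0.0006874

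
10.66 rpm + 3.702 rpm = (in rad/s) 1.504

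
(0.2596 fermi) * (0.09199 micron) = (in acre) 5.901e-27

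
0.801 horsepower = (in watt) 597.3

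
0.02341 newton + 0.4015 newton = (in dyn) 4.249e+04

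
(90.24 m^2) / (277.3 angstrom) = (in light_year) 3.44e-07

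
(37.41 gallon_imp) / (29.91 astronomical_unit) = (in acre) 9.392e-18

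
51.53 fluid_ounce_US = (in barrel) 0.009585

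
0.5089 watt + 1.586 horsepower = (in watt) 1183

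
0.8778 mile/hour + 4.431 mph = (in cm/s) 237.3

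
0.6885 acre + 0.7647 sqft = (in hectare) 0.2786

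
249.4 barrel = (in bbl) 249.4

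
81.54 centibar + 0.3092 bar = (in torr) 843.5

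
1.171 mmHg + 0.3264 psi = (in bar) 0.02407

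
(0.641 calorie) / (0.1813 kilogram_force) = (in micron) 1.508e+06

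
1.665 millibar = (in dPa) 1665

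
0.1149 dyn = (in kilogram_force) 1.172e-07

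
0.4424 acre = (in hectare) 0.179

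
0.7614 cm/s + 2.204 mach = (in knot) 1459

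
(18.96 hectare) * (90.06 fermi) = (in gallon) 4.511e-06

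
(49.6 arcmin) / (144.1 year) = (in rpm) 3.032e-11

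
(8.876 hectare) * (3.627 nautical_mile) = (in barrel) 3.75e+09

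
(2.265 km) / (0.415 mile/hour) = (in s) 1.221e+04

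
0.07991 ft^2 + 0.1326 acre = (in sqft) 5776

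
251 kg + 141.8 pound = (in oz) 1.112e+04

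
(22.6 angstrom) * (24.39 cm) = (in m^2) 5.512e-10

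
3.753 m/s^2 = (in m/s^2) 3.753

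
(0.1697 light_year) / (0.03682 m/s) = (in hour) 1.211e+13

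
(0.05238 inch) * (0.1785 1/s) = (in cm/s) 0.02375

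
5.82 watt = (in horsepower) 0.007805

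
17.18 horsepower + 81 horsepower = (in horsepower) 98.18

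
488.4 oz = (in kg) 13.85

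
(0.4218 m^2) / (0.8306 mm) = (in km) 0.5078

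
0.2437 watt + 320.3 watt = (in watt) 320.5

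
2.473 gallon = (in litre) 9.361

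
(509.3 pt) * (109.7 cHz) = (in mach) 0.0005788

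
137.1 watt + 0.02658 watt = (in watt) 137.1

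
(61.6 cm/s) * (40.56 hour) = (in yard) 9.837e+04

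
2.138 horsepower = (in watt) 1594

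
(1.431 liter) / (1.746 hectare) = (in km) 8.196e-11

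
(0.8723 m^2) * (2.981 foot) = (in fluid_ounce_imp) 2.789e+04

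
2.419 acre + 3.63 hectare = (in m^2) 4.609e+04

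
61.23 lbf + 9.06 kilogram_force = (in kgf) 36.83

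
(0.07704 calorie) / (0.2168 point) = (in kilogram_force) 429.8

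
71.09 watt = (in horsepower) 0.09533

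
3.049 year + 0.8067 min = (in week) 159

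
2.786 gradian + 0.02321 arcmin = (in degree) 2.508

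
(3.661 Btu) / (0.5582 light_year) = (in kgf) 7.458e-14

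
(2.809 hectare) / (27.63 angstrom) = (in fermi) 1.017e+28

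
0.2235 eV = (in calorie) 8.558e-21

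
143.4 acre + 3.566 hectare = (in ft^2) 6.63e+06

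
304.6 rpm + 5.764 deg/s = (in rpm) 305.6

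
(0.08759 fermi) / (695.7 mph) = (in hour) 7.823e-23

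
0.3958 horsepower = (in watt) 295.1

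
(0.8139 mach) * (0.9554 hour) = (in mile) 592.3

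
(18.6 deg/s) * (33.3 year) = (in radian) 3.409e+08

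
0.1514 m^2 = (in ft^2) 1.63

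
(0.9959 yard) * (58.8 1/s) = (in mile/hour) 119.8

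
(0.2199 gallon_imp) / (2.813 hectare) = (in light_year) 3.756e-24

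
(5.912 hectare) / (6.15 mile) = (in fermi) 5.973e+15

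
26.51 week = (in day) 185.6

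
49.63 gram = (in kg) 0.04963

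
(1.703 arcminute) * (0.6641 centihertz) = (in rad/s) 3.29e-06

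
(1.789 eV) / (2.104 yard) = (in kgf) 1.519e-20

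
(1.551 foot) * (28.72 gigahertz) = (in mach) 3.987e+07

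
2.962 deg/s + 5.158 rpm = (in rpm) 5.652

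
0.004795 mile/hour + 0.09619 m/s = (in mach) 0.0002888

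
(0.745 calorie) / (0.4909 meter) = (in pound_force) 1.427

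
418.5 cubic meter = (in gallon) 1.106e+05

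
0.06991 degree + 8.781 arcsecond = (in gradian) 0.08039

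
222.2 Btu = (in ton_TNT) 5.603e-05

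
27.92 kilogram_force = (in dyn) 2.738e+07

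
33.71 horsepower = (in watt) 2.514e+04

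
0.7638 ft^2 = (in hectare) 7.096e-06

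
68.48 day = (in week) 9.783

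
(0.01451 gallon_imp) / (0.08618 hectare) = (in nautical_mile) 4.133e-11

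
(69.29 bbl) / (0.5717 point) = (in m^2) 5.462e+04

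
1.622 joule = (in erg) 1.622e+07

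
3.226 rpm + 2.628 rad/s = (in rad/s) 2.966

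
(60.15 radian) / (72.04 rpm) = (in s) 7.973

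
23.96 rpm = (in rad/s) 2.509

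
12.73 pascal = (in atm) 0.0001256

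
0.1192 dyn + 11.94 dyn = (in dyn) 12.06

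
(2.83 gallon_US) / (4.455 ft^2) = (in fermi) 2.588e+13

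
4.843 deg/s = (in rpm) 0.8072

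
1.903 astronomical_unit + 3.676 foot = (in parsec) 9.226e-06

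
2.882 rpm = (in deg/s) 17.29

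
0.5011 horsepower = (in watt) 373.7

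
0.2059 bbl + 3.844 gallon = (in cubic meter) 0.04729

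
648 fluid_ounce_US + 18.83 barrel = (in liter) 3013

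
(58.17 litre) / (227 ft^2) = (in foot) 0.00905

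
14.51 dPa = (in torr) 0.01088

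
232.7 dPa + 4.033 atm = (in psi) 59.27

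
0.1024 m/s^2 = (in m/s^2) 0.1024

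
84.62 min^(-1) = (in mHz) 1410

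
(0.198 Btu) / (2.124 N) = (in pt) 2.788e+05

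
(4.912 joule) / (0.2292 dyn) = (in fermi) 2.143e+21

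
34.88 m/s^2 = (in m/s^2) 34.88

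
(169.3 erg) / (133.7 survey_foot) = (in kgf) 4.236e-08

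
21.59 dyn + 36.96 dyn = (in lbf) 0.0001316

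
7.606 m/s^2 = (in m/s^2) 7.606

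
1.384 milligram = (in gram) 0.001384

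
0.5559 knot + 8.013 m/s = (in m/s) 8.299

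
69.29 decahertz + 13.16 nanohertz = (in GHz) 6.929e-07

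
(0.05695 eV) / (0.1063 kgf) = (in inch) 3.446e-19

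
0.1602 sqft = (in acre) 3.678e-06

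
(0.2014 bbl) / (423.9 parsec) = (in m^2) 2.448e-21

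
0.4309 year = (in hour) 3775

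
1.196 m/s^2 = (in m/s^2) 1.196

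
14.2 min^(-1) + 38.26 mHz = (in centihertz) 27.49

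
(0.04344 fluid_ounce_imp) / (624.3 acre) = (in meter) 4.885e-13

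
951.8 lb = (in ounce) 1.523e+04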